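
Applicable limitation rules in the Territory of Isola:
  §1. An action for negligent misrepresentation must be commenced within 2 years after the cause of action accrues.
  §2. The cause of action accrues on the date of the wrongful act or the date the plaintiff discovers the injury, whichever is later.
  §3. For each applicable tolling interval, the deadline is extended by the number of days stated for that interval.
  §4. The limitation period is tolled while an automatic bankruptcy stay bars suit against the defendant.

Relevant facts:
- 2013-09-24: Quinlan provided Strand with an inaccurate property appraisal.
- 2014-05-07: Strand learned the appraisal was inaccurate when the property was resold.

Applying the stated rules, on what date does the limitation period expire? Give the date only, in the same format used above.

Because discovery on 2014-05-07 post-dates the 2013-09-24 act, accrual under the later-of rule falls on 2014-05-07.
Adding the 2 years base period to 2014-05-07 gives a deadline of 2016-05-07, before any tolling.

2016-05-07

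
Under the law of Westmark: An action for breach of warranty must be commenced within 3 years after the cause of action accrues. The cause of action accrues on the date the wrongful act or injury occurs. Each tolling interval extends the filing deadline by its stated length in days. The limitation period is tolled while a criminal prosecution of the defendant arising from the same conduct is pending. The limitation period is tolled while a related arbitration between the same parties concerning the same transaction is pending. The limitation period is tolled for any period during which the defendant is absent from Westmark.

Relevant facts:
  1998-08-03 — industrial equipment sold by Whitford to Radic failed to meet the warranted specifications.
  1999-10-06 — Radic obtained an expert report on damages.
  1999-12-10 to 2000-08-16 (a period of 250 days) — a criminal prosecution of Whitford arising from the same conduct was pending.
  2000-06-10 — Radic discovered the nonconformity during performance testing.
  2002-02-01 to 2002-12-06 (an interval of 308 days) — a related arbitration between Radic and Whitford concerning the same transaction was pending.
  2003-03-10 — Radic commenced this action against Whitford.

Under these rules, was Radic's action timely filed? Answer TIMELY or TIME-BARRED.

TIME-BARRED

Because the rule ties accrual to occurrence, the claim accrued on 1998-08-03, not on the 2000-06-10 discovery date.
Adding the 3 years base period to 1998-08-03 gives a deadline of 2001-08-03, before any tolling.
The pending criminal prosecution from 1999-12-10 to 2000-08-16 tolled the period for 250 days, extending the deadline to 2002-04-10.
The pending related arbitration from 2002-02-01 to 2002-12-06 tolled the period for 308 days, extending the deadline to 2003-02-12.
None of the other events listed affects the running of the period under the stated rules.
Filing on 2003-03-10 missed the 2003-02-12 deadline — the action is time-barred.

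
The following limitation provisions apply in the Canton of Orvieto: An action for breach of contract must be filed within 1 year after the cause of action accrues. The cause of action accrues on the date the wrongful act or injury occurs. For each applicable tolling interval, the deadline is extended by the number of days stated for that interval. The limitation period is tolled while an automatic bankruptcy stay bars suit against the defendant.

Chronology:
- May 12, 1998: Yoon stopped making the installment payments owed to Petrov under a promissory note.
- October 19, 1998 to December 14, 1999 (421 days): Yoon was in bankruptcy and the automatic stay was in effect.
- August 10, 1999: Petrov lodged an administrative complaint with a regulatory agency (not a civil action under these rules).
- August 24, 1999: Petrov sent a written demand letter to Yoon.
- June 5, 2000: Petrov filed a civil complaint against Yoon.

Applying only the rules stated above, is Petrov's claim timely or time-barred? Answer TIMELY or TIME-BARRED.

TIMELY

The limitation period began to run on May 12, 1998.
1 year from May 12, 1998 is May 12, 1999.
Because the automatic bankruptcy stay ran from October 19, 1998 to December 14, 1999, the deadline is extended by 421 days to July 6, 2000.
None of the other events listed affects the running of the period under the stated rules.
Filing on June 5, 2000 beat the July 6, 2000 deadline — the action is timely.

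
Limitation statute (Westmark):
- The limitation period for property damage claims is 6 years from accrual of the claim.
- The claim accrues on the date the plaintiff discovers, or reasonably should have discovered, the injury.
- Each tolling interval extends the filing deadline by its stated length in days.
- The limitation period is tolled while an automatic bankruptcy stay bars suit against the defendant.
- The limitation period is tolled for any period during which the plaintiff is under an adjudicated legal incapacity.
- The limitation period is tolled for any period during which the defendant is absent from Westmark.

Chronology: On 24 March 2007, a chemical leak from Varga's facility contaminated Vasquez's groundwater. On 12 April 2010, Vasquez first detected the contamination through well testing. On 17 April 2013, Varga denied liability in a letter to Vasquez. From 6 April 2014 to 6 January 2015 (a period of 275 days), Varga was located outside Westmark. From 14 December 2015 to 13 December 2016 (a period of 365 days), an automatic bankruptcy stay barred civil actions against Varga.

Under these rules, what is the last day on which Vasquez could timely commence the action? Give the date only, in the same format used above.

12 January 2018

The claim did not accrue until Vasquez discovered the injury on 12 April 2010; the 24 March 2007 act date does not start the clock under the stated rule.
Adding the 6 years base period to 12 April 2010 gives a deadline of 12 April 2016, before any tolling.
The period was tolled for 275 days by the defendant's absence from the jurisdiction (6 April 2014 to 6 January 2015), pushing the deadline to 12 January 2017.
Because the automatic bankruptcy stay ran from 14 December 2015 to 13 December 2016, the deadline is extended by 365 days to 12 January 2018.
Nothing else in the chronology tolls or restarts the period.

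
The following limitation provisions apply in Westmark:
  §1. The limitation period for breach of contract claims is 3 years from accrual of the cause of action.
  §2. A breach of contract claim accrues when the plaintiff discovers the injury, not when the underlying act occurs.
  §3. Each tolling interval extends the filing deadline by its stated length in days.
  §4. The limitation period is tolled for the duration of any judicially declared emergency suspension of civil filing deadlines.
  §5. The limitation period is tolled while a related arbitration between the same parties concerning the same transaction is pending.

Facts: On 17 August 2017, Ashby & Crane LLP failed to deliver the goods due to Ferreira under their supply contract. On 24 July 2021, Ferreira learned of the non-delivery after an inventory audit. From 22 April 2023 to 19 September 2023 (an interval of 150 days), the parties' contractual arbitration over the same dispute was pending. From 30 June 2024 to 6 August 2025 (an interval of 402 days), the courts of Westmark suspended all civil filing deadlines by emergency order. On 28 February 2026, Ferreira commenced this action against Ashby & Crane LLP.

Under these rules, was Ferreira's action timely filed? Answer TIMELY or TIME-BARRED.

Accrual is tied to discovery, so the period began on 24 July 2021 rather than on 17 August 2017 when the act occurred.
The untolled deadline — 3 years after 24 July 2021 — is 24 July 2024.
The period was tolled for 150 days by the pending related arbitration (22 April 2023 to 19 September 2023), pushing the deadline to 21 December 2024.
Because the emergency suspension of filing deadlines ran from 30 June 2024 to 6 August 2025, the deadline is extended by 402 days to 27 January 2026.
Filing on 28 February 2026 missed the 27 January 2026 deadline — the action is time-barred.

TIME-BARRED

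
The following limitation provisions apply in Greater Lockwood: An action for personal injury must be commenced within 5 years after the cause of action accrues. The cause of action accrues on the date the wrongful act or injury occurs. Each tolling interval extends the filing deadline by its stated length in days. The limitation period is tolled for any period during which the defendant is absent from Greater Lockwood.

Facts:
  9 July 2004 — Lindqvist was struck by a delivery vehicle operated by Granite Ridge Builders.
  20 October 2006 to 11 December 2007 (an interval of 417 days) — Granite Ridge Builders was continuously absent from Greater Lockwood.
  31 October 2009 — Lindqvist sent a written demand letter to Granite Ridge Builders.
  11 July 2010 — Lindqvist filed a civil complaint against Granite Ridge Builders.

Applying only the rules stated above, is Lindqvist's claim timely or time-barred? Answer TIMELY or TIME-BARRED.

TIMELY

The claim accrued on 9 July 2004, when the wrongful act occurred.
5 years from 9 July 2004 is 9 July 2009.
The period was tolled for 417 days by the defendant's absence from the jurisdiction (20 October 2006 to 11 December 2007), pushing the deadline to 30 August 2010.
None of the other events listed affects the running of the period under the stated rules.
The 11 July 2010 filing precedes the 30 August 2010 deadline; the claim is timely.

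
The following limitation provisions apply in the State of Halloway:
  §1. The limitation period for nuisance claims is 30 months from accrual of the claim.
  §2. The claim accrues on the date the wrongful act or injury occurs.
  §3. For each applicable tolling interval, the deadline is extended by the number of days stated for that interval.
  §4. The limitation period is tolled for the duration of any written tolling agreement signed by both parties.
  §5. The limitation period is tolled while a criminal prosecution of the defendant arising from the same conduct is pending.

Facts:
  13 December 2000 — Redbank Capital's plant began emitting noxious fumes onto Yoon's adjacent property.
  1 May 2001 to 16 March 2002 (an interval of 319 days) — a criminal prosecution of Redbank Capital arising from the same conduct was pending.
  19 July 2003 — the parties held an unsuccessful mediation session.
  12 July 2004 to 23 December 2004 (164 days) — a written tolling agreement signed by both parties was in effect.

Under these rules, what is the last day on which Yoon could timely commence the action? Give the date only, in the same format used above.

The claim accrued on 13 December 2000, when the wrongful act occurred.
The untolled deadline — 30 months after 13 December 2000 — is 13 June 2003.
Because the pending criminal prosecution ran from 1 May 2001 to 16 March 2002, the deadline is extended by 319 days to 27 April 2004.
By the time the written tolling agreement began on 12 July 2004, the limitation period had already expired on 27 April 2004; that interval cannot revive it.
The other events in the timeline have no effect on the limitation period under the stated rules.

27 April 2004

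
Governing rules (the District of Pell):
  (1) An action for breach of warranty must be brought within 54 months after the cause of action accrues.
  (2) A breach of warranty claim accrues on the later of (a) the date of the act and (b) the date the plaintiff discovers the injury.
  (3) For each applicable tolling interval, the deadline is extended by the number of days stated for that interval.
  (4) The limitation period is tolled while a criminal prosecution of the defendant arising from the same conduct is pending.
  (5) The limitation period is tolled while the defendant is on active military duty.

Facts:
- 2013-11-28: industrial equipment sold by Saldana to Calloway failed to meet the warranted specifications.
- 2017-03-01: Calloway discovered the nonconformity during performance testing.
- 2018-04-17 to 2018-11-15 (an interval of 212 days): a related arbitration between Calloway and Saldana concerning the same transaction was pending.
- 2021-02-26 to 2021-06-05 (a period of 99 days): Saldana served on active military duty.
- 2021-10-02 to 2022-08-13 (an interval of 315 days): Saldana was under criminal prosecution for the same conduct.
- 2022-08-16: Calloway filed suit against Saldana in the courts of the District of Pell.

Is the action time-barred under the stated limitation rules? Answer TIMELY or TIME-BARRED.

TIMELY

Because discovery on 2017-03-01 post-dates the 2013-11-28 act, accrual under the later-of rule falls on 2017-03-01.
The untolled deadline — 54 months after 2017-03-01 — is 2021-09-01.
Because the defendant's active military service ran from 2021-02-26 to 2021-06-05, the deadline is extended by 99 days to 2021-12-09.
Because the pending criminal prosecution ran from 2021-10-02 to 2022-08-13, the deadline is extended by 315 days to 2022-10-20.
Although a pending arbitration ran from 2018-04-17 to 2018-11-15, the stated rules do not make that a tolling event, so it is disregarded.
The 2022-08-16 filing precedes the 2022-10-20 deadline; the claim is timely.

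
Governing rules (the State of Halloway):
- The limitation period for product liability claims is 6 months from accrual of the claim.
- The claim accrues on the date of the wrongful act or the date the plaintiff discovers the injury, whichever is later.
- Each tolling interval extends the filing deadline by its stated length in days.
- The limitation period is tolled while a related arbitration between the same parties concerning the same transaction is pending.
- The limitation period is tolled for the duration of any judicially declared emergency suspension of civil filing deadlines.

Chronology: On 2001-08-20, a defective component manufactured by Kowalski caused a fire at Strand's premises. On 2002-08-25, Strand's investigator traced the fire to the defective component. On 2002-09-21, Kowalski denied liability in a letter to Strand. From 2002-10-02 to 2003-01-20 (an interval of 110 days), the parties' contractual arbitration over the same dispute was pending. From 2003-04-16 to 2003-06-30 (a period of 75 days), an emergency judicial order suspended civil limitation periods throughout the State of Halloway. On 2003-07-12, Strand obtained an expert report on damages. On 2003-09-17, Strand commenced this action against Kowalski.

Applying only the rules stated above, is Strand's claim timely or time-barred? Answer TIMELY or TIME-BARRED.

TIME-BARRED

The claim accrued on 2002-08-25 — the later of the 2001-08-20 act and the 2002-08-25 discovery.
6 months from 2002-08-25 is 2003-02-25.
Because the pending related arbitration ran from 2002-10-02 to 2003-01-20, the deadline is extended by 110 days to 2003-06-15.
Because the emergency suspension of filing deadlines ran from 2003-04-16 to 2003-06-30, the deadline is extended by 75 days to 2003-08-29.
Nothing else in the chronology tolls or restarts the period.
The 2003-09-17 filing falls after the 2003-08-29 deadline; the claim is time-barred.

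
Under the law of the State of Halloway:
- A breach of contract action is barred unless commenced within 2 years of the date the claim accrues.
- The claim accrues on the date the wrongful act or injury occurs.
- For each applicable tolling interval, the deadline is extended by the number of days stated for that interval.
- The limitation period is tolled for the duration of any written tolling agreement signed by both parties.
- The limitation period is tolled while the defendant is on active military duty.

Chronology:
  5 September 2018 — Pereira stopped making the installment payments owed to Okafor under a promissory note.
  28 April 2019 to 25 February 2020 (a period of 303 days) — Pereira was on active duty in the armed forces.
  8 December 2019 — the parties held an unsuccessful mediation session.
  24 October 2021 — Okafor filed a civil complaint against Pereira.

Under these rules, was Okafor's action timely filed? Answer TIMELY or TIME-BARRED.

The claim accrued on 5 September 2018, the date of the act.
The untolled deadline — 2 years after 5 September 2018 — is 5 September 2020.
The defendant's active military service from 28 April 2019 to 25 February 2020 tolled the period for 303 days, extending the deadline to 5 July 2021.
The other events in the timeline have no effect on the limitation period under the stated rules.
Okafor filed on 24 October 2021, after the 5 July 2021 deadline, so the action is time-barred.

TIME-BARRED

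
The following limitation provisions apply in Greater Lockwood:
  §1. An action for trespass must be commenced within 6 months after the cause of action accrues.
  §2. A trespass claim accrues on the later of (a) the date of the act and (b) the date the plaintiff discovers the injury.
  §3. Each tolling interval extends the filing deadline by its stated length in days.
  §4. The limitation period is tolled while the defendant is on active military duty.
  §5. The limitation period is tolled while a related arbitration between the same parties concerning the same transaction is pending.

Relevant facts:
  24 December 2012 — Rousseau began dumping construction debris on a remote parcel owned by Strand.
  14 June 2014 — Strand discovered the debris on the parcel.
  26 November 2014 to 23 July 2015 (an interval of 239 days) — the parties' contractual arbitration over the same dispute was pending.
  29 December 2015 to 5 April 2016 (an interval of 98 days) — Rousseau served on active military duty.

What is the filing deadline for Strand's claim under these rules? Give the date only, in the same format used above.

Because discovery on 14 June 2014 post-dates the 24 December 2012 act, accrual under the later-of rule falls on 14 June 2014.
Adding the 6 months base period to 14 June 2014 gives a deadline of 14 December 2014, before any tolling.
The pending related arbitration from 26 November 2014 to 23 July 2015 tolled the period for 239 days, extending the deadline to 10 August 2015.
The defendant's active military service from 29 December 2015 to 5 April 2016 began after the period had already run on 10 August 2015, so it has no tolling effect.

10 August 2015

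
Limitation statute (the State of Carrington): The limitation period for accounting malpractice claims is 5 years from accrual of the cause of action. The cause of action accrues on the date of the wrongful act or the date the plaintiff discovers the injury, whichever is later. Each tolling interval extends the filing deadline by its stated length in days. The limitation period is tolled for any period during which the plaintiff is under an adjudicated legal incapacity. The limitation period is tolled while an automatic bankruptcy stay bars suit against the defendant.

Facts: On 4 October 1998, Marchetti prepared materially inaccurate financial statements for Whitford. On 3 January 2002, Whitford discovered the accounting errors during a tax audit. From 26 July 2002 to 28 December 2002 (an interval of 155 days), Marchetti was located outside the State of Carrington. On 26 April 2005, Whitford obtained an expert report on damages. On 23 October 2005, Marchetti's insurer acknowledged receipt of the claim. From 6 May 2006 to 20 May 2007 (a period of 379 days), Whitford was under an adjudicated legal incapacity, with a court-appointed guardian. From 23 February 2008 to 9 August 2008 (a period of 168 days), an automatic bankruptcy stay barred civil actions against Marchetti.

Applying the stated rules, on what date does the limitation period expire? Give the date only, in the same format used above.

17 January 2008

The claim accrued on 3 January 2002 — the later of the 4 October 1998 act and the 3 January 2002 discovery.
5 years from 3 January 2002 is 3 January 2007.
The plaintiff's legal incapacity from 6 May 2006 to 20 May 2007 tolled the period for 379 days, extending the deadline to 17 January 2008.
The automatic bankruptcy stay starting 23 February 2008 came too late — the period had run on 17 January 2008 — and so does not extend the deadline.
No stated provision tolls the period for the defendant's absence, so the interval from 26 July 2002 to 28 December 2002 has no effect on the deadline.
The other events in the timeline have no effect on the limitation period under the stated rules.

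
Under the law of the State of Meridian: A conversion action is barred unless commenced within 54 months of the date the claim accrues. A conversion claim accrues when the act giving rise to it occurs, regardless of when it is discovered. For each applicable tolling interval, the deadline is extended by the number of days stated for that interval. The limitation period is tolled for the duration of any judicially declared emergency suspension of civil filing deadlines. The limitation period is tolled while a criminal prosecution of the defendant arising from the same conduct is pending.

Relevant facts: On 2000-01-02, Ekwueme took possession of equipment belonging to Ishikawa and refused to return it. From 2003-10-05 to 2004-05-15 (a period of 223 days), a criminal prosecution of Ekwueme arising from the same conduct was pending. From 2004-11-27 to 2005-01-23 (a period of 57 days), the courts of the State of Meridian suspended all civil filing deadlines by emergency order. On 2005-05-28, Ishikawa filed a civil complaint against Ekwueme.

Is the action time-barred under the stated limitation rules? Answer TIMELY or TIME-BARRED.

TIME-BARRED

The claim accrued on 2000-01-02, the date of the act.
54 months from 2000-01-02 is 2004-07-02.
The period was tolled for 223 days by the pending criminal prosecution (2003-10-05 to 2004-05-15), pushing the deadline to 2005-02-10.
The period was tolled for 57 days by the emergency suspension of filing deadlines (2004-11-27 to 2005-01-23), pushing the deadline to 2005-04-08.
Filing on 2005-05-28 missed the 2005-04-08 deadline — the action is time-barred.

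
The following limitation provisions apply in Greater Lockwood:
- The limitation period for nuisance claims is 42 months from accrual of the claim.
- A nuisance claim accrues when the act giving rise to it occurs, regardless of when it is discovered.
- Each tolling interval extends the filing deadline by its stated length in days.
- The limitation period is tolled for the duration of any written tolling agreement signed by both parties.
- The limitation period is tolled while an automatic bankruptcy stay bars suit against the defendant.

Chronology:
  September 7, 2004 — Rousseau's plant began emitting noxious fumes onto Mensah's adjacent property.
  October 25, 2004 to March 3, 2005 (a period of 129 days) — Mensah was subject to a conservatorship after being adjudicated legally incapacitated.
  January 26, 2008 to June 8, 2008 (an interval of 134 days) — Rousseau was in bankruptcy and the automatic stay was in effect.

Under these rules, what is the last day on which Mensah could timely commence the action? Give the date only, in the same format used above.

July 19, 2008

The limitation period began to run on September 7, 2004.
The untolled deadline — 42 months after September 7, 2004 — is March 7, 2008.
The period was tolled for 134 days by the automatic bankruptcy stay (January 26, 2008 to June 8, 2008), pushing the deadline to July 19, 2008.
Although the plaintiff's incapacity ran from October 25, 2004 to March 3, 2005, the stated rules do not make that a tolling event, so it is disregarded.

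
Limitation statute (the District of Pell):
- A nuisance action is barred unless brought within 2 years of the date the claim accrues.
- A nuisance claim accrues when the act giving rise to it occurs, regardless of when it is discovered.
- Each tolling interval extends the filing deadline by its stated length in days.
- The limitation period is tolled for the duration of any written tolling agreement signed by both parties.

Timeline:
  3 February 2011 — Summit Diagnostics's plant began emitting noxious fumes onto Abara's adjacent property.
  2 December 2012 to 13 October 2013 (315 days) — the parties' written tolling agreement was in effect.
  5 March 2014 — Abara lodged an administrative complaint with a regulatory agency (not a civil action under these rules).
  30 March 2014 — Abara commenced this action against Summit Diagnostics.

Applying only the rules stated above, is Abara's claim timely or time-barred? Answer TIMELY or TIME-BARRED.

TIME-BARRED

The limitation period began to run on 3 February 2011.
Adding the 2 years base period to 3 February 2011 gives a deadline of 3 February 2013, before any tolling.
The period was tolled for 315 days by the written tolling agreement (2 December 2012 to 13 October 2013), pushing the deadline to 15 December 2013.
Nothing else in the chronology tolls or restarts the period.
Filing on 30 March 2014 missed the 15 December 2013 deadline — the action is time-barred.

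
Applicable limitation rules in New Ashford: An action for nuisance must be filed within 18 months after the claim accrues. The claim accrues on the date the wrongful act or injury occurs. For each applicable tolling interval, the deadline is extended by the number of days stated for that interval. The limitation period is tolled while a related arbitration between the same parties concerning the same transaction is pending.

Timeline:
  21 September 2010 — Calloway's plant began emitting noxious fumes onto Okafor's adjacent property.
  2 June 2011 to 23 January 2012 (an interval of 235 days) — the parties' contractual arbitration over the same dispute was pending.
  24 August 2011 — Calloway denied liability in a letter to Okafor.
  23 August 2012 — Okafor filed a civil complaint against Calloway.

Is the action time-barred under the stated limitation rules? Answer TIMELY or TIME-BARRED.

TIMELY

The claim accrued on 21 September 2010, when the wrongful act occurred.
Adding the 18 months base period to 21 September 2010 gives a deadline of 21 March 2012, before any tolling.
Because the pending related arbitration ran from 2 June 2011 to 23 January 2012, the deadline is extended by 235 days to 11 November 2012.
None of the other events listed affects the running of the period under the stated rules.
Okafor filed on 23 August 2012, before the 11 November 2012 deadline, so the action is timely.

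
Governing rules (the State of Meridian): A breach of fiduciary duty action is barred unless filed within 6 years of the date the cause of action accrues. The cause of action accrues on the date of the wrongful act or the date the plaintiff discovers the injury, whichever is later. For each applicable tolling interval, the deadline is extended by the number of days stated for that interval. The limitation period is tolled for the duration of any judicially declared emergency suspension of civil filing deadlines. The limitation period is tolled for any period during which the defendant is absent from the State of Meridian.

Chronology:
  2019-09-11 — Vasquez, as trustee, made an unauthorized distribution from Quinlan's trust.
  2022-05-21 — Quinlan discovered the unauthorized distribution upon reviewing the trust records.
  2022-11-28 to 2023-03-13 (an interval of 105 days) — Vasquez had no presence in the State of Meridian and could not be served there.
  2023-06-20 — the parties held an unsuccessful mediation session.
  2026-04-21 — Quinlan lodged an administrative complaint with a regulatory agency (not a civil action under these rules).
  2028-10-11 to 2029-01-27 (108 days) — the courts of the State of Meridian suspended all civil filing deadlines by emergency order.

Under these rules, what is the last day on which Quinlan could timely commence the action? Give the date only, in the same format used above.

The claim accrued on 2022-05-21 — the later of the 2019-09-11 act and the 2022-05-21 discovery.
Adding the 6 years base period to 2022-05-21 gives a deadline of 2028-05-21, before any tolling.
Because the defendant's absence from the jurisdiction ran from 2022-11-28 to 2023-03-13, the deadline is extended by 105 days to 2028-09-03.
By the time the emergency suspension of filing deadlines began on 2028-10-11, the limitation period had already expired on 2028-09-03; that interval cannot revive it.
The other events in the timeline have no effect on the limitation period under the stated rules.

2028-09-03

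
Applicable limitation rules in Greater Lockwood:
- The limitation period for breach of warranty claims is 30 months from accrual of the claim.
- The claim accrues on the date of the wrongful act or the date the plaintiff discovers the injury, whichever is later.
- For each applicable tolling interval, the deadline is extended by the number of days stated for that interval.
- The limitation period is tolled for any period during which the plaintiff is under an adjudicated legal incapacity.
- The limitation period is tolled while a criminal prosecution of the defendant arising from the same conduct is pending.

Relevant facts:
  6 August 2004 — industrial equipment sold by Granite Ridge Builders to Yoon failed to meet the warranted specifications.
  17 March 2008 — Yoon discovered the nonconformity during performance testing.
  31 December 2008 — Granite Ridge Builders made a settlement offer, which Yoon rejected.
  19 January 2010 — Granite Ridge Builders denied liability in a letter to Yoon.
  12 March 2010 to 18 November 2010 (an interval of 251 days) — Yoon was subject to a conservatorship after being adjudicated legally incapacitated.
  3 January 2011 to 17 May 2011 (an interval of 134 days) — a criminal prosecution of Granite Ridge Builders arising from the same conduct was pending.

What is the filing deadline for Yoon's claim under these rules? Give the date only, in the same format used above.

7 October 2011

Taking the later of the act (6 August 2004) and discovery (17 March 2008), the claim accrued on 17 March 2008.
30 months from 17 March 2008 is 17 September 2010.
The plaintiff's legal incapacity from 12 March 2010 to 18 November 2010 tolled the period for 251 days, extending the deadline to 26 May 2011.
Because the pending criminal prosecution ran from 3 January 2011 to 17 May 2011, the deadline is extended by 134 days to 7 October 2011.
Nothing else in the chronology tolls or restarts the period.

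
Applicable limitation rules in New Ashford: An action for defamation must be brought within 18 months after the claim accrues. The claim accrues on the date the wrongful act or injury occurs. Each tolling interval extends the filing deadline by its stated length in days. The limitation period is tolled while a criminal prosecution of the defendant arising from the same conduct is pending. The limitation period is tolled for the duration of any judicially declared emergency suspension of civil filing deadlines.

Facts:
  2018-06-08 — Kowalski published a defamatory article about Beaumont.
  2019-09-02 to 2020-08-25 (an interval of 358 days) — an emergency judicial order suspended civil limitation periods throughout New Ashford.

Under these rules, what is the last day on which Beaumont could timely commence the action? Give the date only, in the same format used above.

2020-11-30

The claim accrued on 2018-06-08, the date of the act.
Adding the 18 months base period to 2018-06-08 gives a deadline of 2019-12-08, before any tolling.
The emergency suspension of filing deadlines from 2019-09-02 to 2020-08-25 tolled the period for 358 days, extending the deadline to 2020-11-30.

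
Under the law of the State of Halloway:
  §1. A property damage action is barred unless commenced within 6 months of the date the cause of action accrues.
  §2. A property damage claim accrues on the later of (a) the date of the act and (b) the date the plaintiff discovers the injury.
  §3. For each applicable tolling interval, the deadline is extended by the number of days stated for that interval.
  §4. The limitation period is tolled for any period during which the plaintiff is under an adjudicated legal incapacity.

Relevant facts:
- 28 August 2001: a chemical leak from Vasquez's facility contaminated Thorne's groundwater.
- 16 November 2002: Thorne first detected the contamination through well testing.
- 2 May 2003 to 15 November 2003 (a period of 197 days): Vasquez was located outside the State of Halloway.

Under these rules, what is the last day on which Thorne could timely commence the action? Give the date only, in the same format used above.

The claim accrued on 16 November 2002 — the later of the 28 August 2001 act and the 16 November 2002 discovery.
Adding the 6 months base period to 16 November 2002 gives a deadline of 16 May 2003, before any tolling.
Although the defendant's absence ran from 2 May 2003 to 15 November 2003, the stated rules do not make that a tolling event, so it is disregarded.

16 May 2003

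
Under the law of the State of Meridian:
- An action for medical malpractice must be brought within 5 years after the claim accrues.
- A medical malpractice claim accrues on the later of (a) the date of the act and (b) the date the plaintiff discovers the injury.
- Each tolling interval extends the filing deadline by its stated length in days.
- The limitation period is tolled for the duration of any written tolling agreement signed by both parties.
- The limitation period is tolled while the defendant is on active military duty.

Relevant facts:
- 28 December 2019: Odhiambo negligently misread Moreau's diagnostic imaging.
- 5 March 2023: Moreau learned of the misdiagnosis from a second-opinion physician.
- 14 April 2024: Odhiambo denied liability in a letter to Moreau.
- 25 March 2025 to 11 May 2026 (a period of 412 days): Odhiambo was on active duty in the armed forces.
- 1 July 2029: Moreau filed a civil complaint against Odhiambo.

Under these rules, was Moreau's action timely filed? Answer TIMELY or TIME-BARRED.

TIME-BARRED

The claim accrued on 5 March 2023 — the later of the 28 December 2019 act and the 5 March 2023 discovery.
The untolled deadline — 5 years after 5 March 2023 — is 5 March 2028.
Because the defendant's active military service ran from 25 March 2025 to 11 May 2026, the deadline is extended by 412 days to 21 April 2029.
The other events in the timeline have no effect on the limitation period under the stated rules.
Filing on 1 July 2029 missed the 21 April 2029 deadline — the action is time-barred.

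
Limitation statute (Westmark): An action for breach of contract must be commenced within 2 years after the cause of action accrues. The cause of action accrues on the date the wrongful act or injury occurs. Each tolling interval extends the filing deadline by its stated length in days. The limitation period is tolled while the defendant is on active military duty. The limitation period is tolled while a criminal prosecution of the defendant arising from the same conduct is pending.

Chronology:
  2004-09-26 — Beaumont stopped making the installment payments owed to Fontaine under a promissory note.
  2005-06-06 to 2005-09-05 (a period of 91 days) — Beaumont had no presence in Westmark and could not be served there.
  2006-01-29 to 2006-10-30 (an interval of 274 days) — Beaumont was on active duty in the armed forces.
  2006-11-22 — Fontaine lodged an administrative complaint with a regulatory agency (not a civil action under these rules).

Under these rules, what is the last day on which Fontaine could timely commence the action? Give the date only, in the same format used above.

The cause of action accrued on 2004-09-26, the date of the act.
2 years from 2004-09-26 is 2006-09-26.
The period was tolled for 274 days by the defendant's active military service (2006-01-29 to 2006-10-30), pushing the deadline to 2007-06-27.
Although the defendant's absence ran from 2005-06-06 to 2005-09-05, the stated rules do not make that a tolling event, so it is disregarded.
None of the other events listed affects the running of the period under the stated rules.

2007-06-27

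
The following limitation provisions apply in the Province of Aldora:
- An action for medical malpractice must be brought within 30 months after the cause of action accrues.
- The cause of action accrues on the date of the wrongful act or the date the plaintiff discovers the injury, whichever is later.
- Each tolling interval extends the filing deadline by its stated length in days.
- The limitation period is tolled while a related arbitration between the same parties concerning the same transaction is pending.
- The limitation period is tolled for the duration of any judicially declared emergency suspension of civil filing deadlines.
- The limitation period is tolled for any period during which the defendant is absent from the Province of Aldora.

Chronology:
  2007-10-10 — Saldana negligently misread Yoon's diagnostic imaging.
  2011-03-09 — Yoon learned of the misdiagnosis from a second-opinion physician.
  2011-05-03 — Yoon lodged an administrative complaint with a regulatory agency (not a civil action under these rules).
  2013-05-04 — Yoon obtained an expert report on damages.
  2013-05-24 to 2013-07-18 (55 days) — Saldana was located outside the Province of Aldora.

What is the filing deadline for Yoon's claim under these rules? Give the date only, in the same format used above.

The claim accrued on 2011-03-09 — the later of the 2007-10-10 act and the 2011-03-09 discovery.
The untolled deadline — 30 months after 2011-03-09 — is 2013-09-09.
The defendant's absence from the jurisdiction from 2013-05-24 to 2013-07-18 tolled the period for 55 days, extending the deadline to 2013-11-03.
None of the other events listed affects the running of the period under the stated rules.

2013-11-03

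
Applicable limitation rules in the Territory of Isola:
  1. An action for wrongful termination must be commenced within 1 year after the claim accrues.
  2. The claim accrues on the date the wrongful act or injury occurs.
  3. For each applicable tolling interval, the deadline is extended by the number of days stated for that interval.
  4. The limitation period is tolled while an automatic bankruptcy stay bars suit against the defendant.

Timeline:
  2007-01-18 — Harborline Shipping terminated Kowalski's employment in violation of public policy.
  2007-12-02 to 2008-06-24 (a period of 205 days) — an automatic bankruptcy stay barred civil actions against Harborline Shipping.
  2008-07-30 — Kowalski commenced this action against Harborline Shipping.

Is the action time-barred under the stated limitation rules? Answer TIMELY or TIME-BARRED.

The limitation period began to run on 2007-01-18.
1 year from 2007-01-18 is 2008-01-18.
The period was tolled for 205 days by the automatic bankruptcy stay (2007-12-02 to 2008-06-24), pushing the deadline to 2008-08-10.
Kowalski filed on 2008-07-30, before the 2008-08-10 deadline, so the action is timely.

TIMELY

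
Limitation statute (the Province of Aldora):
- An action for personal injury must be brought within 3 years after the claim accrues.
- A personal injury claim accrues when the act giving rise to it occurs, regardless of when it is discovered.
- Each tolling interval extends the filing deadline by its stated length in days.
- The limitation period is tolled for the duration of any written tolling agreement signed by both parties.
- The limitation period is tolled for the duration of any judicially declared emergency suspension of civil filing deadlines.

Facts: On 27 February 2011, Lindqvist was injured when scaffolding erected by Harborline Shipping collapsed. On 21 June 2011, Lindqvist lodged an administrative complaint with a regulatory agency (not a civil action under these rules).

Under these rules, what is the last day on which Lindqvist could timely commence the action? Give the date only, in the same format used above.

The limitation period began to run on 27 February 2011.
The untolled deadline — 3 years after 27 February 2011 — is 27 February 2014.
None of the other events listed affects the running of the period under the stated rules.

27 February 2014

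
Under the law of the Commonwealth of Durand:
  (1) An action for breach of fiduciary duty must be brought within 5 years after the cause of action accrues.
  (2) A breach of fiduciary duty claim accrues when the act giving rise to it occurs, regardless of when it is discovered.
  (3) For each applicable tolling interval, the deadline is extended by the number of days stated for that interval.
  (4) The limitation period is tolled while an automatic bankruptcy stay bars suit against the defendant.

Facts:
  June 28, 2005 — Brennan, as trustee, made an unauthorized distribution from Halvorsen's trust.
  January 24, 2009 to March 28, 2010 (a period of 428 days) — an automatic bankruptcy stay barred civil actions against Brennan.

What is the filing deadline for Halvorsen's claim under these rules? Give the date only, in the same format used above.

August 30, 2011

The limitation period began to run on June 28, 2005.
The untolled deadline — 5 years after June 28, 2005 — is June 28, 2010.
Because the automatic bankruptcy stay ran from January 24, 2009 to March 28, 2010, the deadline is extended by 428 days to August 30, 2011.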